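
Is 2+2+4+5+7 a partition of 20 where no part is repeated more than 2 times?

Yes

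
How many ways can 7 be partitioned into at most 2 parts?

4

Enumerating:
7
6, 1
5, 2
4, 3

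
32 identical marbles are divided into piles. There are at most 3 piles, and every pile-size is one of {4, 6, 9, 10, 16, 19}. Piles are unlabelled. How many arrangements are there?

3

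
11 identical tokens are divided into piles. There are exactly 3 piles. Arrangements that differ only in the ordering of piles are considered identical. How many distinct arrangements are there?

10

The partitions of 11 that satisfy the conditions:
9 + 1 + 1
8 + 2 + 1
7 + 3 + 1
7 + 2 + 2
6 + 4 + 1
6 + 3 + 2
5 + 5 + 1
5 + 4 + 2
5 + 3 + 3
4 + 4 + 3
That's 10 in total.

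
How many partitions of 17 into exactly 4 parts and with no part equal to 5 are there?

27

A partial list (first 12 by largest part):
14+1+1+1
13+2+1+1
12+3+1+1
12+2+2+1
11+4+1+1
11+3+2+1
11+2+2+2
10+4+2+1
10+3+3+1
10+3+2+2
9+6+1+1
9+4+3+1
…and 15 more, for 27 total.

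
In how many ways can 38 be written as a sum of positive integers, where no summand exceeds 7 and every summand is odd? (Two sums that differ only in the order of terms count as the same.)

There are 153 such partitions.

153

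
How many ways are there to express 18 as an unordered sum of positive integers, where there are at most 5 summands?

A full systematic count gives 141.

141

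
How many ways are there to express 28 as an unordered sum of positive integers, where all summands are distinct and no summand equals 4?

142

Enumerating by decreasing first part gives 142 partitions in all.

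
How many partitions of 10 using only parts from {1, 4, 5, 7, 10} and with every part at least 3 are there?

2

Enumerating:
10
5,5
Counting gives 2.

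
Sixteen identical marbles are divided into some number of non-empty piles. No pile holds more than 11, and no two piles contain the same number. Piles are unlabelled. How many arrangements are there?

25

They are:
11+5
11+4+1
11+3+2
10+6
10+5+1
10+4+2
10+3+2+1
9+7
9+6+1
9+5+2
9+4+3
9+4+2+1
8+7+1
8+6+2
8+5+3
8+5+2+1
8+4+3+1
7+6+3
7+6+2+1
7+5+4
7+5+3+1
7+4+3+2
6+5+4+1
6+5+3+2
6+4+3+2+1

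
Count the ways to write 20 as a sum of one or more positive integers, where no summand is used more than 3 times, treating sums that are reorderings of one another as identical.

Enumerating by decreasing first part gives 320 partitions in all.

320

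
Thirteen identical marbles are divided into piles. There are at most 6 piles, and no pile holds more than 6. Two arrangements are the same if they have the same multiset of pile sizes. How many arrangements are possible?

42

A partial list (first 12 by largest part):
6+6+1
6+5+2
6+5+1+1
6+4+3
6+4+2+1
6+4+1+1+1
6+3+3+1
6+3+2+2
6+3+2+1+1
6+3+1+1+1+1
6+2+2+2+1
6+2+2+1+1+1
…and 30 more, for 42 total.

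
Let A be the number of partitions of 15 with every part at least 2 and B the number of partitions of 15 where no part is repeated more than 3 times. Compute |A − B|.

64

Partitions of 15 with every part at least 2: 41.
Partitions of 15 where no part is repeated more than 3 times: 105.
|41 − 105| = 64.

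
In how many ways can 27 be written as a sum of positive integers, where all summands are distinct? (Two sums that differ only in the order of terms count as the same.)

192

Enumerating by decreasing first part gives 192 partitions in all.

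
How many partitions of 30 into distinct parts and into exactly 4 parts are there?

A full systematic count gives 108.

108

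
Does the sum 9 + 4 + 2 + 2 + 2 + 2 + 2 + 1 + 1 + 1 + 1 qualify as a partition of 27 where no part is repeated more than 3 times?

No

The parts sum to 27, and the condition 'no summand is used more than 3 times' is violated.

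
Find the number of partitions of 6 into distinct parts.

4

Enumerating:
6
1, 5
2, 4
1, 2, 3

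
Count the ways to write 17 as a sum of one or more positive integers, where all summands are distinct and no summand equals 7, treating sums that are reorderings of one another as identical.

30

There are too many to list fully; the first 12 (by largest part) are:
17
16 + 1
15 + 2
14 + 3
14 + 2 + 1
13 + 4
13 + 3 + 1
12 + 5
12 + 4 + 1
12 + 3 + 2
11 + 6
11 + 5 + 1
…and 18 more, for 30 total.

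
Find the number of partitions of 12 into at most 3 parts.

19

Enumerating:
12
11,1
10,2
10,1,1
9,3
9,2,1
8,4
8,3,1
8,2,2
7,5
7,4,1
7,3,2
6,6
6,5,1
6,4,2
6,3,3
5,5,2
5,4,3
4,4,4
That's 19 in total.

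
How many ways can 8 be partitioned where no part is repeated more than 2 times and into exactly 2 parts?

4

They are:
7,1
6,2
5,3
4,4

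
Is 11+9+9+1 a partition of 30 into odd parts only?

The parts sum to 30, and the condition 'every summand is odd' holds.

Yes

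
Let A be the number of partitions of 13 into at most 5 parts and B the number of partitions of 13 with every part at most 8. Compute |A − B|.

32

Partitions of 13 into at most 5 parts: 57.
Partitions of 13 with every part at most 8: 89.
|57 − 89| = 32.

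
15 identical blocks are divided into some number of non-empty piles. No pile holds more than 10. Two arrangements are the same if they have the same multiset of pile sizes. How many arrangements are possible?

Systematic enumeration (by largest part, then next-largest, …) yields 164.

164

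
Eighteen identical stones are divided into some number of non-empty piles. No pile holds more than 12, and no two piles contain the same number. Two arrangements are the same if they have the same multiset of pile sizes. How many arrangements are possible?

36

There are too many to list fully; the first 12 (by largest part) are:
12 + 6
12 + 5 + 1
12 + 4 + 2
12 + 3 + 2 + 1
11 + 7
11 + 6 + 1
11 + 5 + 2
11 + 4 + 3
11 + 4 + 2 + 1
10 + 8
10 + 7 + 1
10 + 6 + 2
…and 24 more, for 36 total.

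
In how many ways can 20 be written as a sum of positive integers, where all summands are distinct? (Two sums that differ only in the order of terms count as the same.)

There are too many to list fully; the first 12 (by largest part) are:
20
19+1
18+2
17+3
17+2+1
16+4
16+3+1
15+5
15+4+1
15+3+2
14+6
14+5+1
…and 52 more, for 64 total.

64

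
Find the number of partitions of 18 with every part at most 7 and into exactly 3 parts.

Enumerating:
7+7+4
7+6+5
6+6+6

3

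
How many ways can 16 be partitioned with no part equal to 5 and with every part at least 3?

15

Listing the qualifying partitions of 16:
16
13,3
12,4
10,6
10,3,3
9,7
9,4,3
8,8
8,4,4
7,6,3
7,3,3,3
6,6,4
6,4,3,3
4,4,4,4
4,3,3,3,3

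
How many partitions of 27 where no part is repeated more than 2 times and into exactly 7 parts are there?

99

Enumerating by decreasing first part gives 99 partitions in all.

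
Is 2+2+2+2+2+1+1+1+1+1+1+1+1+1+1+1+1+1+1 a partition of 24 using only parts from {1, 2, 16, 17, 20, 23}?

The parts sum to 24, and the condition 'each summand belongs to {1, 2, 16, 17, 20, 23}' holds.

Yes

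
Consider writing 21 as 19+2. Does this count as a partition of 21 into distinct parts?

Yes

The parts sum to 21, and the condition 'all summands are distinct' holds.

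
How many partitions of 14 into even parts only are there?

15

Enumerating:
14
12+2
10+4
10+2+2
8+6
8+4+2
8+2+2+2
6+6+2
6+4+4
6+4+2+2
6+2+2+2+2
4+4+4+2
4+4+2+2+2
4+2+2+2+2+2
2+2+2+2+2+2+2
Counting gives 15.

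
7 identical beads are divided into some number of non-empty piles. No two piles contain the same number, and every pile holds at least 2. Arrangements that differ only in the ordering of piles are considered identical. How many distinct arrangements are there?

3

Enumerating:
7
5+2
4+3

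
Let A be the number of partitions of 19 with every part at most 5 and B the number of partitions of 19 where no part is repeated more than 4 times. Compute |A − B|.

Partitions of 19 with every part at most 5: 164.
Partitions of 19 where no part is repeated more than 4 times: 325.
|164 − 325| = 161.

161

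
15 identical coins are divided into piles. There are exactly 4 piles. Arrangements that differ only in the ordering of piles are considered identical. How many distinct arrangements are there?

27

There are too many to list fully; the first 12 (by largest part) are:
12, 1, 1, 1
11, 2, 1, 1
10, 3, 1, 1
10, 2, 2, 1
9, 4, 1, 1
9, 3, 2, 1
9, 2, 2, 2
8, 5, 1, 1
8, 4, 2, 1
8, 3, 3, 1
8, 3, 2, 2
7, 6, 1, 1
…and 15 more, for 27 total.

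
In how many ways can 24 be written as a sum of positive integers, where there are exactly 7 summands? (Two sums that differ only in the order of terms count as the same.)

201

Direct enumeration gives 201 partitions.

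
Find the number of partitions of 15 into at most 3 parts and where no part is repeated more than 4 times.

There are too many to list fully; the first 12 (by largest part) are:
15
1,14
2,13
1,1,13
3,12
1,2,12
4,11
1,3,11
2,2,11
5,10
1,4,10
2,3,10
…and 15 more, for 27 total.

27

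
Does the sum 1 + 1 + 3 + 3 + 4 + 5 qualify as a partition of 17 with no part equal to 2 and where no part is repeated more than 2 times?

Yes

The parts sum to 17, and the condition 'no summand equals 2' holds; the condition 'no summand is used more than 2 times' holds.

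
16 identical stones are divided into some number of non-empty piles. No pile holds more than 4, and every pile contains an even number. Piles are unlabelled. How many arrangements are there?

Listing the qualifying partitions of 16:
4,4,4,4
2,2,4,4,4
2,2,2,2,4,4
2,2,2,2,2,2,4
2,2,2,2,2,2,2,2

5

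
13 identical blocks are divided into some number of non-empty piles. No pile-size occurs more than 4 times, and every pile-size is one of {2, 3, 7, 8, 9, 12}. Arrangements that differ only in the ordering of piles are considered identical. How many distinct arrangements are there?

The partitions of 13 that satisfy the conditions:
9, 2, 2
8, 3, 2
7, 3, 3
7, 2, 2, 2
3, 3, 3, 2, 2
That's 5 in total.

5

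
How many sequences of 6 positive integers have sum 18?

6188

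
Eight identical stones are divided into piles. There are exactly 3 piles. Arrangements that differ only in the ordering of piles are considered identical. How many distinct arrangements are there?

5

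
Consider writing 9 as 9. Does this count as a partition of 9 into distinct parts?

The parts sum to 9, and the condition 'all summands are distinct' holds.

Yes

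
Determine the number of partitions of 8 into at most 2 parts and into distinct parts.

4

Enumerating:
8
7, 1
6, 2
5, 3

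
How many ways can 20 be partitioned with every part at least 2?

Enumerating by decreasing first part gives 137 partitions in all.

137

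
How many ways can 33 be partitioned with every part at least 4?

Counting exhaustively, 225 partitions satisfy the conditions.

225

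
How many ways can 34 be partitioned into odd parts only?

512

A full systematic count gives 512.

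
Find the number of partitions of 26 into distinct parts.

165

Enumerating by decreasing first part gives 165 partitions in all.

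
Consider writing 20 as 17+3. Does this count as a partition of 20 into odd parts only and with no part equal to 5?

The parts sum to 20, and the condition 'every summand is odd' holds; the condition 'no summand equals 5' holds.

Yes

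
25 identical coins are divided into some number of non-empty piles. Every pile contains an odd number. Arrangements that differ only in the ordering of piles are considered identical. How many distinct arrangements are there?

142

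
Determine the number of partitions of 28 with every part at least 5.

50

There are too many to list fully; the first 12 (by largest part) are:
28
23, 5
22, 6
21, 7
20, 8
19, 9
18, 10
18, 5, 5
17, 11
17, 6, 5
16, 12
16, 7, 5
…and 38 more, for 50 total.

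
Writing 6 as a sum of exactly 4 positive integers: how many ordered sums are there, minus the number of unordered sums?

8

Ordered (compositions into 4 parts): C(5,3) = 10.
Partitions of 6 into exactly 4 parts: 2.
Difference: 10 − 2 = 8.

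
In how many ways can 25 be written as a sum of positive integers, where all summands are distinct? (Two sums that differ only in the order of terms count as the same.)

142

Systematic enumeration (by largest part, then next-largest, …) yields 142.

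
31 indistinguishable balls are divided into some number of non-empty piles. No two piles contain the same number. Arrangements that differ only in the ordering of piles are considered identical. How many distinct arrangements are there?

340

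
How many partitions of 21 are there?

There are 792 such partitions.

792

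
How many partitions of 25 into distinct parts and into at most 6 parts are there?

Systematic enumeration (by largest part, then next-largest, …) yields 142.

142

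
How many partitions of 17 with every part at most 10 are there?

Counting exhaustively, 267 partitions satisfy the conditions.

267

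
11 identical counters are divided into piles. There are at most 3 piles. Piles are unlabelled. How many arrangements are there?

16

Listing the qualifying partitions of 11:
11
1, 10
2, 9
1, 1, 9
3, 8
1, 2, 8
4, 7
1, 3, 7
2, 2, 7
5, 6
1, 4, 6
2, 3, 6
1, 5, 5
2, 4, 5
3, 3, 5
3, 4, 4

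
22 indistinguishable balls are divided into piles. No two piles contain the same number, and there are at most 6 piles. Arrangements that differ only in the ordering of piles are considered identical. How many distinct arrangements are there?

89

Enumerating by decreasing first part gives 89 partitions in all.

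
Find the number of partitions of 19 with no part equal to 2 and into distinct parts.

A partial list (first 12 by largest part):
19
18 + 1
16 + 3
15 + 4
15 + 3 + 1
14 + 5
14 + 4 + 1
13 + 6
13 + 5 + 1
12 + 7
12 + 6 + 1
12 + 4 + 3
…and 20 more, for 32 total.

32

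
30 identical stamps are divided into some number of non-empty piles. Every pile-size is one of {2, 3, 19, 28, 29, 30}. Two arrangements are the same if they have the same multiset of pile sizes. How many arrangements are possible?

10

Enumerating:
30
28,2
19,3,3,3,2
19,3,2,2,2,2
3,3,3,3,3,3,3,3,3,3
3,3,3,3,3,3,3,3,2,2,2
3,3,3,3,3,3,2,2,2,2,2,2
3,3,3,3,2,2,2,2,2,2,2,2,2
3,3,2,2,2,2,2,2,2,2,2,2,2,2
2,2,2,2,2,2,2,2,2,2,2,2,2,2,2
That's 10 in total.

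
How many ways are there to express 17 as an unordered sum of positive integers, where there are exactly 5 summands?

47

There are too many to list fully; the first 12 (by largest part) are:
13, 1, 1, 1, 1
12, 2, 1, 1, 1
11, 3, 1, 1, 1
11, 2, 2, 1, 1
10, 4, 1, 1, 1
10, 3, 2, 1, 1
10, 2, 2, 2, 1
9, 5, 1, 1, 1
9, 4, 2, 1, 1
9, 3, 3, 1, 1
9, 3, 2, 2, 1
9, 2, 2, 2, 2
…and 35 more, for 47 total.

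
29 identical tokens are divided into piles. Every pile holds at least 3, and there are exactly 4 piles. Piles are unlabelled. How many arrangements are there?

72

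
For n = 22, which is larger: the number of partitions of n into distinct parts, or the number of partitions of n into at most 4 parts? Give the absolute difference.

47

Partitions of 22 into distinct parts: 89.
Partitions of 22 into at most 4 parts: 136.
|89 − 136| = 47.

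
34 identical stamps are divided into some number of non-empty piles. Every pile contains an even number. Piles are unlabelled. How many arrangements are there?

297

There are 297 such partitions.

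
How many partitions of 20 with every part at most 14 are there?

Direct enumeration gives 608 partitions.

608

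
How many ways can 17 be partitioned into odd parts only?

There are too many to list fully; the first 12 (by largest part) are:
17
15,1,1
13,3,1
13,1,1,1,1
11,5,1
11,3,3
11,3,1,1,1
11,1,1,1,1,1,1
9,7,1
9,5,3
9,5,1,1,1
9,3,3,1,1
…and 26 more, for 38 total.

38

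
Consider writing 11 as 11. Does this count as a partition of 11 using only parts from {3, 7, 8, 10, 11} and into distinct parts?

Yes

The parts sum to 11, and the condition 'each summand belongs to {3, 7, 8, 10, 11}' holds; the condition 'all summands are distinct' holds.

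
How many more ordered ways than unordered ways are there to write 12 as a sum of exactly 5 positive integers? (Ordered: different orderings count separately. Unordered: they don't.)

Ordered (compositions into 5 parts): C(11,4) = 330.
Unordered (partitions into 5 parts): 13.
Difference: 330 − 13 = 317.

317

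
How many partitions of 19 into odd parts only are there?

A partial list (first 12 by largest part):
19
17+1+1
15+3+1
15+1+1+1+1
13+5+1
13+3+3
13+3+1+1+1
13+1+1+1+1+1+1
11+7+1
11+5+3
11+5+1+1+1
11+3+3+1+1
…and 42 more, for 54 total.

54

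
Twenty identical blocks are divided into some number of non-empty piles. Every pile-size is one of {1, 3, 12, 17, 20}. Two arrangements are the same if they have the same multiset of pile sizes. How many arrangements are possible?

13

Enumerating:
20
17+3
17+1+1+1
12+3+3+1+1
12+3+1+1+1+1+1
12+1+1+1+1+1+1+1+1
3+3+3+3+3+3+1+1
3+3+3+3+3+1+1+1+1+1
3+3+3+3+1+1+1+1+1+1+1+1
3+3+3+1+1+1+1+1+1+1+1+1+1+1
3+3+1+1+1+1+1+1+1+1+1+1+1+1+1+1
3+1+1+1+1+1+1+1+1+1+1+1+1+1+1+1+1+1
1+1+1+1+1+1+1+1+1+1+1+1+1+1+1+1+1+1+1+1
Counting gives 13.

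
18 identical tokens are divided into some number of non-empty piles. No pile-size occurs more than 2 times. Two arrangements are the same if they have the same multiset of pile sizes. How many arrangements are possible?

Systematic enumeration (by largest part, then next-largest, …) yields 135.

135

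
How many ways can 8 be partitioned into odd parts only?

The partitions of 8 that satisfy the conditions:
7,1
5,3
5,1,1,1
3,3,1,1
3,1,1,1,1,1
1,1,1,1,1,1,1,1

6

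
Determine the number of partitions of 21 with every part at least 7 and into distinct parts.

They are:
21
14, 7
13, 8
12, 9
11, 10
That's 5 in total.

5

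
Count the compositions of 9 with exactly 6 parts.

56

By stars and bars with positive parts, the count is C(8,5) = 56.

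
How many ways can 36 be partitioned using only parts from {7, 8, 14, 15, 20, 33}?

Enumerating:
20,8,8
15,14,7
15,7,7,7
14,14,8
14,8,7,7
8,7,7,7,7

6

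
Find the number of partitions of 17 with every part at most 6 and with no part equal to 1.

There are too many to list fully; the first 12 (by largest part) are:
6,6,5
6,6,3,2
6,5,4,2
6,5,3,3
6,5,2,2,2
6,4,4,3
6,4,3,2,2
6,3,3,3,2
6,3,2,2,2,2
5,5,5,2
5,5,4,3
5,5,3,2,2
…and 15 more, for 27 total.

27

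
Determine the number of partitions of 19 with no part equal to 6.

389

Enumerating by decreasing first part gives 389 partitions in all.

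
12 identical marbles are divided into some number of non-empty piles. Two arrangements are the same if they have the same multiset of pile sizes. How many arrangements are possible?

77

Direct enumeration gives 77 partitions.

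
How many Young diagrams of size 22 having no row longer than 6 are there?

Systematic enumeration (by largest part, then next-largest, …) yields 391.

391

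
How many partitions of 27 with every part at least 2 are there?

Systematic enumeration (by largest part, then next-largest, …) yields 574.

574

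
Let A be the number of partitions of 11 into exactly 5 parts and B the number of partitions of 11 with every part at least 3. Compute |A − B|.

4

Partitions of 11 into exactly 5 parts: 10.
Partitions of 11 with every part at least 3: 6.
|10 − 6| = 4.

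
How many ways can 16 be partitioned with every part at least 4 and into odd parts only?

2

Enumerating:
11+5
9+7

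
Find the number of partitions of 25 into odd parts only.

142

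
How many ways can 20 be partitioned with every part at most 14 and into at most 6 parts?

263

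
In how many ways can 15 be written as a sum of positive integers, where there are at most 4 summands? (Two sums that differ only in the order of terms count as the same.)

54

There are too many to list fully; the first 12 (by largest part) are:
15
14 + 1
13 + 2
13 + 1 + 1
12 + 3
12 + 2 + 1
12 + 1 + 1 + 1
11 + 4
11 + 3 + 1
11 + 2 + 2
11 + 2 + 1 + 1
10 + 5
…and 42 more, for 54 total.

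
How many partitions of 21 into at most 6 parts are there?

Counting exhaustively, 331 partitions satisfy the conditions.

331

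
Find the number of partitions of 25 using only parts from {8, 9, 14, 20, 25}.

2

Listing the qualifying partitions of 25:
25
9 + 8 + 8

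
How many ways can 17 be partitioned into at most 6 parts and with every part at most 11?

144

Enumerating by decreasing first part gives 144 partitions in all.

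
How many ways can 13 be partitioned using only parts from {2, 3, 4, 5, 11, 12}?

11

Enumerating:
11 + 2
5 + 5 + 3
5 + 4 + 4
5 + 4 + 2 + 2
5 + 3 + 3 + 2
5 + 2 + 2 + 2 + 2
4 + 4 + 3 + 2
4 + 3 + 3 + 3
4 + 3 + 2 + 2 + 2
3 + 3 + 3 + 2 + 2
3 + 2 + 2 + 2 + 2 + 2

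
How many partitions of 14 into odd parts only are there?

22

Listing the qualifying partitions of 14:
13 + 1
11 + 3
11 + 1 + 1 + 1
9 + 5
9 + 3 + 1 + 1
9 + 1 + 1 + 1 + 1 + 1
7 + 7
7 + 5 + 1 + 1
7 + 3 + 3 + 1
7 + 3 + 1 + 1 + 1 + 1
7 + 1 + 1 + 1 + 1 + 1 + 1 + 1
5 + 5 + 3 + 1
5 + 5 + 1 + 1 + 1 + 1
5 + 3 + 3 + 3
5 + 3 + 3 + 1 + 1 + 1
5 + 3 + 1 + 1 + 1 + 1 + 1 + 1
5 + 1 + 1 + 1 + 1 + 1 + 1 + 1 + 1 + 1
3 + 3 + 3 + 3 + 1 + 1
3 + 3 + 3 + 1 + 1 + 1 + 1 + 1
3 + 3 + 1 + 1 + 1 + 1 + 1 + 1 + 1 + 1
3 + 1 + 1 + 1 + 1 + 1 + 1 + 1 + 1 + 1 + 1 + 1
1 + 1 + 1 + 1 + 1 + 1 + 1 + 1 + 1 + 1 + 1 + 1 + 1 + 1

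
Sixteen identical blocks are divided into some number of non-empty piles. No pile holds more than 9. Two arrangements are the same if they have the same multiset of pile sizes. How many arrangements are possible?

A full systematic count gives 201.

201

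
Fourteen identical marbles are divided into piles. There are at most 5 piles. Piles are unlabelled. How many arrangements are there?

70

There are too many to list fully; the first 12 (by largest part) are:
14
13 + 1
12 + 2
12 + 1 + 1
11 + 3
11 + 2 + 1
11 + 1 + 1 + 1
10 + 4
10 + 3 + 1
10 + 2 + 2
10 + 2 + 1 + 1
10 + 1 + 1 + 1 + 1
…and 58 more, for 70 total.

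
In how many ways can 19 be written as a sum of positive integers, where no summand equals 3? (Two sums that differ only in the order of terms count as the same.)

259

Direct enumeration gives 259 partitions.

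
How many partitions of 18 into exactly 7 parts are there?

49

There are too many to list fully; the first 12 (by largest part) are:
1, 1, 1, 1, 1, 1, 12
1, 1, 1, 1, 1, 2, 11
1, 1, 1, 1, 1, 3, 10
1, 1, 1, 1, 2, 2, 10
1, 1, 1, 1, 1, 4, 9
1, 1, 1, 1, 2, 3, 9
1, 1, 1, 2, 2, 2, 9
1, 1, 1, 1, 1, 5, 8
1, 1, 1, 1, 2, 4, 8
1, 1, 1, 1, 3, 3, 8
1, 1, 1, 2, 2, 3, 8
1, 1, 2, 2, 2, 2, 8
…and 37 more, for 49 total.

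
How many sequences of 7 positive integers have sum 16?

Equivalently, choose which 6 of the 15 gaps become plus signs: C(15,6) = 5005.

5005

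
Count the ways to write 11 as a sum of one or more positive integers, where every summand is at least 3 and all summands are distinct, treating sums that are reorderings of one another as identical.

4

Enumerating:
11
8, 3
7, 4
6, 5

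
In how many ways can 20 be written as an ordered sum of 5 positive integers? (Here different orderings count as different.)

A composition of 20 into 5 positive parts is chosen by placing 4 dividers among the 19 gaps between 20 units: C(19,4) = 3876.

3876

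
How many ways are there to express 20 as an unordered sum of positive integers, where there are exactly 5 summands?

84

Enumerating by decreasing first part gives 84 partitions in all.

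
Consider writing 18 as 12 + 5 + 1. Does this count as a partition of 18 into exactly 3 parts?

Yes

The parts sum to 18, and the condition 'there are exactly 3 summands' holds.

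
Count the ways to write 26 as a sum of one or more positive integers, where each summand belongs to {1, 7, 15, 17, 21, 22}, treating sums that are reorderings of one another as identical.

The partitions of 26 that satisfy the conditions:
22, 1, 1, 1, 1
21, 1, 1, 1, 1, 1
17, 7, 1, 1
17, 1, 1, 1, 1, 1, 1, 1, 1, 1
15, 7, 1, 1, 1, 1
15, 1, 1, 1, 1, 1, 1, 1, 1, 1, 1, 1
7, 7, 7, 1, 1, 1, 1, 1
7, 7, 1, 1, 1, 1, 1, 1, 1, 1, 1, 1, 1, 1
7, 1, 1, 1, 1, 1, 1, 1, 1, 1, 1, 1, 1, 1, 1, 1, 1, 1, 1, 1
1, 1, 1, 1, 1, 1, 1, 1, 1, 1, 1, 1, 1, 1, 1, 1, 1, 1, 1, 1, 1, 1, 1, 1, 1, 1

10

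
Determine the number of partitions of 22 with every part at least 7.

The partitions of 22 that satisfy the conditions:
22
7+15
8+14
9+13
10+12
11+11
7+7+8

7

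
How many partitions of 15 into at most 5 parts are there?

84

Enumerating by decreasing first part gives 84 partitions in all.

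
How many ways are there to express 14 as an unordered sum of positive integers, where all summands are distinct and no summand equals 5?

16

Listing the qualifying partitions of 14:
14
1, 13
2, 12
3, 11
1, 2, 11
4, 10
1, 3, 10
1, 4, 9
2, 3, 9
6, 8
2, 4, 8
1, 2, 3, 8
1, 6, 7
3, 4, 7
1, 2, 4, 7
1, 3, 4, 6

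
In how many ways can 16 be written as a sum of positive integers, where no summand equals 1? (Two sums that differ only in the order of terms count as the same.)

55

A partial list (first 12 by largest part):
16
14, 2
13, 3
12, 4
12, 2, 2
11, 5
11, 3, 2
10, 6
10, 4, 2
10, 3, 3
10, 2, 2, 2
9, 7
…and 43 more, for 55 total.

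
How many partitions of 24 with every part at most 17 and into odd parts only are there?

There are 116 such partitions.

116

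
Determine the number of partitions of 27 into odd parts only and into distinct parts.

14

They are:
27
23 + 3 + 1
21 + 5 + 1
19 + 7 + 1
19 + 5 + 3
17 + 9 + 1
17 + 7 + 3
15 + 11 + 1
15 + 9 + 3
15 + 7 + 5
13 + 11 + 3
13 + 9 + 5
11 + 9 + 7
11 + 7 + 5 + 3 + 1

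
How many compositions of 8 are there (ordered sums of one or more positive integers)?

The number of compositions of n is 2^(n−1); here 2^7 = 128.

128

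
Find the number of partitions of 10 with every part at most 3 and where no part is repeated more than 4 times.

8

Enumerating:
3,3,3,1
3,3,2,2
3,3,2,1,1
3,3,1,1,1,1
3,2,2,2,1
3,2,2,1,1,1
2,2,2,2,1,1
2,2,2,1,1,1,1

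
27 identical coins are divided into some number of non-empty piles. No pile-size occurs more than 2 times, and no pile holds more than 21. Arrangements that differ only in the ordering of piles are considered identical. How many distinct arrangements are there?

716

There are 716 such partitions.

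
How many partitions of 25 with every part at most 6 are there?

Enumerating by decreasing first part gives 612 partitions in all.

612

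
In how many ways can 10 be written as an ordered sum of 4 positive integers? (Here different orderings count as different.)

84

By stars and bars with positive parts, the count is C(9,3) = 84.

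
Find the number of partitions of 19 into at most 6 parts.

Systematic enumeration (by largest part, then next-largest, …) yields 235.

235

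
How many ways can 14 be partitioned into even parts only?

15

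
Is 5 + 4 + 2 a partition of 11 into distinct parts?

Yes

The parts sum to 11, and the condition 'all summands are distinct' holds.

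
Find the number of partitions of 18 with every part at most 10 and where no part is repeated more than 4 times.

221

There are 221 such partitions.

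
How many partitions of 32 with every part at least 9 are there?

Enumerating:
32
23 + 9
22 + 10
21 + 11
20 + 12
19 + 13
18 + 14
17 + 15
16 + 16
14 + 9 + 9
13 + 10 + 9
12 + 11 + 9
12 + 10 + 10
11 + 11 + 10
Counting gives 14.

14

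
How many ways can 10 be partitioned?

A partial list (first 12 by largest part):
10
1,9
2,8
1,1,8
3,7
1,2,7
1,1,1,7
4,6
1,3,6
2,2,6
1,1,2,6
1,1,1,1,6
…and 30 more, for 42 total.

42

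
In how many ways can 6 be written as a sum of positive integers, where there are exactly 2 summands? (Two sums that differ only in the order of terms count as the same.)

3

They are:
5 + 1
4 + 2
3 + 3
That's 3 in total.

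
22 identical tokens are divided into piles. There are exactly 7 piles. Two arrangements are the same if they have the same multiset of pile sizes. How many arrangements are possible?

Counting exhaustively, 131 partitions satisfy the conditions.

131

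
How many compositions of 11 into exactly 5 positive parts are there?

Equivalently, choose which 4 of the 10 gaps become plus signs: C(10,4) = 210.

210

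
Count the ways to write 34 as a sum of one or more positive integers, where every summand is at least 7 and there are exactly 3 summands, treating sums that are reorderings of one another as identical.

21

The partitions of 34 that satisfy the conditions:
20,7,7
19,8,7
18,9,7
18,8,8
17,10,7
17,9,8
16,11,7
16,10,8
16,9,9
15,12,7
15,11,8
15,10,9
14,13,7
14,12,8
14,11,9
14,10,10
13,13,8
13,12,9
13,11,10
12,12,10
12,11,11
Counting gives 21.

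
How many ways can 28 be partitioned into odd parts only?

Direct enumeration gives 222 partitions.

222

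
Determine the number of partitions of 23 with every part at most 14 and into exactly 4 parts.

78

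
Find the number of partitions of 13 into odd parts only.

18

Enumerating:
13
11, 1, 1
9, 3, 1
9, 1, 1, 1, 1
7, 5, 1
7, 3, 3
7, 3, 1, 1, 1
7, 1, 1, 1, 1, 1, 1
5, 5, 3
5, 5, 1, 1, 1
5, 3, 3, 1, 1
5, 3, 1, 1, 1, 1, 1
5, 1, 1, 1, 1, 1, 1, 1, 1
3, 3, 3, 3, 1
3, 3, 3, 1, 1, 1, 1
3, 3, 1, 1, 1, 1, 1, 1, 1
3, 1, 1, 1, 1, 1, 1, 1, 1, 1, 1
1, 1, 1, 1, 1, 1, 1, 1, 1, 1, 1, 1, 1
That's 18 in total.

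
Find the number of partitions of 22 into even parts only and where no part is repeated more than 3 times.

38

A partial list (first 12 by largest part):
22
20 + 2
18 + 4
18 + 2 + 2
16 + 6
16 + 4 + 2
16 + 2 + 2 + 2
14 + 8
14 + 6 + 2
14 + 4 + 4
14 + 4 + 2 + 2
12 + 10
…and 26 more, for 38 total.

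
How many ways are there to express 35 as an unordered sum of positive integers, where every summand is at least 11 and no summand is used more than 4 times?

They are:
35
24 + 11
23 + 12
22 + 13
21 + 14
20 + 15
19 + 16
18 + 17
13 + 11 + 11
12 + 12 + 11
That's 10 in total.

10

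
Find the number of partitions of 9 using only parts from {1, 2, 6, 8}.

8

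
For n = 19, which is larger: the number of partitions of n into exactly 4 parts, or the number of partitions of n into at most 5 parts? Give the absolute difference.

110

Partitions of 19 into exactly 4 parts: 54.
Partitions of 19 into at most 5 parts: 164.
|54 − 164| = 110.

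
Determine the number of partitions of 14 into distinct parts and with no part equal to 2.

13

Enumerating:
14
13, 1
11, 3
10, 4
10, 3, 1
9, 5
9, 4, 1
8, 6
8, 5, 1
7, 6, 1
7, 4, 3
6, 5, 3
6, 4, 3, 1
Counting gives 13.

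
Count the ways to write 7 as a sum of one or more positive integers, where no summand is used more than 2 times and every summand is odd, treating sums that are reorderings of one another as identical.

Enumerating:
7
1,1,5
1,3,3

3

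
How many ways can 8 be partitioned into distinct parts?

6

Listing the qualifying partitions of 8:
8
7,1
6,2
5,3
5,2,1
4,3,1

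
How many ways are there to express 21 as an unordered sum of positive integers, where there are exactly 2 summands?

The partitions of 21 that satisfy the conditions:
20 + 1
19 + 2
18 + 3
17 + 4
16 + 5
15 + 6
14 + 7
13 + 8
12 + 9
11 + 10

10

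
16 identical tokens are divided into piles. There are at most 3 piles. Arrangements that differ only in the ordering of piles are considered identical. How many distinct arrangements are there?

30

A partial list (first 12 by largest part):
16
15,1
14,2
14,1,1
13,3
13,2,1
12,4
12,3,1
12,2,2
11,5
11,4,1
11,3,2
…and 18 more, for 30 total.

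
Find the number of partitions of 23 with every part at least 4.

39

There are too many to list fully; the first 12 (by largest part) are:
23
19,4
18,5
17,6
16,7
15,8
15,4,4
14,9
14,5,4
13,10
13,6,4
13,5,5
…and 27 more, for 39 total.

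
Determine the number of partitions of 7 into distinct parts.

5

Listing the qualifying partitions of 7:
7
6,1
5,2
4,3
4,2,1
Counting gives 5.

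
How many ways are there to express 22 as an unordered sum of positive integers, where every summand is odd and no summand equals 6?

89

Systematic enumeration (by largest part, then next-largest, …) yields 89.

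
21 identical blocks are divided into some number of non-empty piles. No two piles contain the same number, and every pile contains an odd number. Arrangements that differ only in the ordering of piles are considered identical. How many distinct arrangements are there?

8

The partitions of 21 that satisfy the conditions:
21
1 + 3 + 17
1 + 5 + 15
1 + 7 + 13
3 + 5 + 13
1 + 9 + 11
3 + 7 + 11
5 + 7 + 9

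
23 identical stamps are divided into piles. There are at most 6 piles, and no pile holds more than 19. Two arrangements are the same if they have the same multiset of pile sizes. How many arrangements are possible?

447

Systematic enumeration (by largest part, then next-largest, …) yields 447.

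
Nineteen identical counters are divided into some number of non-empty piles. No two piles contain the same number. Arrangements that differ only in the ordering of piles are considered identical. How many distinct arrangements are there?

There are too many to list fully; the first 12 (by largest part) are:
19
18+1
17+2
16+3
16+2+1
15+4
15+3+1
14+5
14+4+1
14+3+2
13+6
13+5+1
…and 42 more, for 54 total.

54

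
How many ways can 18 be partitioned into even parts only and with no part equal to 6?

They are:
18
2, 16
4, 14
2, 2, 14
2, 4, 12
2, 2, 2, 12
8, 10
4, 4, 10
2, 2, 4, 10
2, 2, 2, 2, 10
2, 8, 8
2, 4, 4, 8
2, 2, 2, 4, 8
2, 2, 2, 2, 2, 8
2, 4, 4, 4, 4
2, 2, 2, 4, 4, 4
2, 2, 2, 2, 2, 4, 4
2, 2, 2, 2, 2, 2, 2, 4
2, 2, 2, 2, 2, 2, 2, 2, 2

19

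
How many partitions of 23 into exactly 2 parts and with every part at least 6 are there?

They are:
17+6
16+7
15+8
14+9
13+10
12+11
That's 6 in total.

6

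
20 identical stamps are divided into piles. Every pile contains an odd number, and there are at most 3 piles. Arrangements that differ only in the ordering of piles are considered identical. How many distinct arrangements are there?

5

Listing the qualifying partitions of 20:
19, 1
17, 3
15, 5
13, 7
11, 9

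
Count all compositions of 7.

64

The number of compositions of n is 2^(n−1); here 2^6 = 64.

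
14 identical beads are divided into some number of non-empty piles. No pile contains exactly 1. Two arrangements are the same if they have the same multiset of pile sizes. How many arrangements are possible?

34

A partial list (first 12 by largest part):
14
12+2
11+3
10+4
10+2+2
9+5
9+3+2
8+6
8+4+2
8+3+3
8+2+2+2
7+7
…and 22 more, for 34 total.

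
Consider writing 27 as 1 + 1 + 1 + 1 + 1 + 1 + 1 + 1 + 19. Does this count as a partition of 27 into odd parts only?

Yes

The parts sum to 27, and the condition 'every summand is odd' holds.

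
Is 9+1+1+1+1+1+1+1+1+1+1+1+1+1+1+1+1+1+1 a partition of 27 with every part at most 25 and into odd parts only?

The parts sum to 27, and the condition 'no summand exceeds 25' holds; the condition 'every summand is odd' holds.

Yes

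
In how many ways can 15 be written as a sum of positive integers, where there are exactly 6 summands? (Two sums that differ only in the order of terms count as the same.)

A partial list (first 12 by largest part):
1, 1, 1, 1, 1, 10
1, 1, 1, 1, 2, 9
1, 1, 1, 1, 3, 8
1, 1, 1, 2, 2, 8
1, 1, 1, 1, 4, 7
1, 1, 1, 2, 3, 7
1, 1, 2, 2, 2, 7
1, 1, 1, 1, 5, 6
1, 1, 1, 2, 4, 6
1, 1, 1, 3, 3, 6
1, 1, 2, 2, 3, 6
1, 2, 2, 2, 2, 6
…and 14 more, for 26 total.

26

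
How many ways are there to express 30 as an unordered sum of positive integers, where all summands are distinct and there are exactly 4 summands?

108

Enumerating by decreasing first part gives 108 partitions in all.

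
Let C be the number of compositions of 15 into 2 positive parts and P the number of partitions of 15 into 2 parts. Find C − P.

Ordered (compositions into 2 parts): C(14,1) = 14.
Partitions of 15 into exactly 2 parts: 7.
Difference: 14 − 7 = 7.

7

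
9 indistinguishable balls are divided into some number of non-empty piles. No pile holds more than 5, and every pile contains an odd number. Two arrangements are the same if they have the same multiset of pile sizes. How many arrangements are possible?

Listing the qualifying partitions of 9:
1, 3, 5
1, 1, 1, 1, 5
3, 3, 3
1, 1, 1, 3, 3
1, 1, 1, 1, 1, 1, 3
1, 1, 1, 1, 1, 1, 1, 1, 1

6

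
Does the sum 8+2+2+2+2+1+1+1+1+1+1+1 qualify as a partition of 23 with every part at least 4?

The parts sum to 23, and the condition 'every summand is at least 4' is violated.

No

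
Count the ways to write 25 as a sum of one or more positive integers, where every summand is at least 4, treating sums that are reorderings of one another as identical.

57

A partial list (first 12 by largest part):
25
21 + 4
20 + 5
19 + 6
18 + 7
17 + 8
17 + 4 + 4
16 + 9
16 + 5 + 4
15 + 10
15 + 6 + 4
15 + 5 + 5
…and 45 more, for 57 total.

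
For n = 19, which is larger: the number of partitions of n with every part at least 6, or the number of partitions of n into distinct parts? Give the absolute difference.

Partitions of 19 with every part at least 6: 6.
Partitions of 19 into distinct parts: 54.
|6 − 54| = 48.

48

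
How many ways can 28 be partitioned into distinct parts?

222

A full systematic count gives 222.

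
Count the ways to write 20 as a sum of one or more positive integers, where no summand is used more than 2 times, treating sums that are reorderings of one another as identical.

Counting exhaustively, 202 partitions satisfy the conditions.

202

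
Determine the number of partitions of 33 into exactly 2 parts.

The partitions of 33 that satisfy the conditions:
1 + 32
2 + 31
3 + 30
4 + 29
5 + 28
6 + 27
7 + 26
8 + 25
9 + 24
10 + 23
11 + 22
12 + 21
13 + 20
14 + 19
15 + 18
16 + 17
That's 16 in total.

16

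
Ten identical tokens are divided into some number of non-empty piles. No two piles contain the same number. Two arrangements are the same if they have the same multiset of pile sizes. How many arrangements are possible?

10

Listing the qualifying partitions of 10:
10
9+1
8+2
7+3
7+2+1
6+4
6+3+1
5+4+1
5+3+2
4+3+2+1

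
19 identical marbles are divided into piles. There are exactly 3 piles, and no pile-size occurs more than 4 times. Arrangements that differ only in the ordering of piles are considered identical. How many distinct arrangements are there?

A partial list (first 12 by largest part):
17, 1, 1
16, 2, 1
15, 3, 1
15, 2, 2
14, 4, 1
14, 3, 2
13, 5, 1
13, 4, 2
13, 3, 3
12, 6, 1
12, 5, 2
12, 4, 3
…and 18 more, for 30 total.

30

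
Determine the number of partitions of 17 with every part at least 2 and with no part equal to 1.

A partial list (first 12 by largest part):
17
15, 2
14, 3
13, 4
13, 2, 2
12, 5
12, 3, 2
11, 6
11, 4, 2
11, 3, 3
11, 2, 2, 2
10, 7
…and 54 more, for 66 total.

66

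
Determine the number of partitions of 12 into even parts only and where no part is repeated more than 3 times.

The partitions of 12 that satisfy the conditions:
12
10, 2
8, 4
8, 2, 2
6, 6
6, 4, 2
6, 2, 2, 2
4, 4, 4
4, 4, 2, 2
That's 9 in total.

9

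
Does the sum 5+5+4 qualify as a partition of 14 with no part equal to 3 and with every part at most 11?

Yes

The parts sum to 14, and the condition 'no summand equals 3' holds; the condition 'no summand exceeds 11' holds.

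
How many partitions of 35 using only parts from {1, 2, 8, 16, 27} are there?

76

Enumerating by decreasing first part gives 76 partitions in all.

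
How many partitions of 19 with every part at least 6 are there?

The partitions of 19 that satisfy the conditions:
19
13, 6
12, 7
11, 8
10, 9
7, 6, 6

6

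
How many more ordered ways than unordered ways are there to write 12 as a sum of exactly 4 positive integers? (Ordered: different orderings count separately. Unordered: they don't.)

Ordered (compositions into 4 parts): C(11,3) = 165.
Unordered (partitions into 4 parts): 15.
Difference: 165 − 15 = 150.

150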